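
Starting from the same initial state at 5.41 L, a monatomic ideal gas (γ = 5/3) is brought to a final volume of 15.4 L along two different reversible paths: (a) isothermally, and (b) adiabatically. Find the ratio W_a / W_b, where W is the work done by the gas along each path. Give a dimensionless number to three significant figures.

W_a / W_b ≈ 1.39

Path (a) isothermal: W = P₁V₁ ln(V₂/V₁) → W_a/(P₁V₁) = 1.046.
Path (b) adiabatic: W = P₁V₁(1 − (V₁/V₂)^(γ−1))/(γ−1) → W_b/(P₁V₁) = 0.7532.
W_a / W_b = 1.046 / 0.7532 = 1.389.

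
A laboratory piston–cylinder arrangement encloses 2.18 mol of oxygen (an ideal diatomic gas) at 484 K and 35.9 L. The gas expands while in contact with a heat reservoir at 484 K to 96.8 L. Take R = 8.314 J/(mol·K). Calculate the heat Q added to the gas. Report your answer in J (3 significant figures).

Isothermal ⇒ ΔU = 0, so Q = W = nRT ln(V₂/V₁).
Q = (2.18)(8.314)(484) ln(96.8/35.9) = 8772 × 0.9919 = 8701 J.

Q ≈ 8700 J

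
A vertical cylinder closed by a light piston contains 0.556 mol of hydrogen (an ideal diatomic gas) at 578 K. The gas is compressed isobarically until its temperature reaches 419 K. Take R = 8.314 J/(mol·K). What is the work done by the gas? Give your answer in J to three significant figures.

Isobaric: W = P ΔV = nR ΔT.
W = (0.556)(8.314)(419 − 578) = -735 J.

W ≈ -735 J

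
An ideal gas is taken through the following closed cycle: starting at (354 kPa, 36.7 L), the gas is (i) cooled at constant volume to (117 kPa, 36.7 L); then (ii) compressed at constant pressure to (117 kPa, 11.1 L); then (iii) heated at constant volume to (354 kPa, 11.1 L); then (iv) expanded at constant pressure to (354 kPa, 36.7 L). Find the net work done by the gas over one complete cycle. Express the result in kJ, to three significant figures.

Constant-volume legs do no work.
W(ii) = (117)(11.1 − 36.7) = -2995 J; W(iv) = (354)(36.7 − 11.1) = 9062 J.
W_net = -2995 + 9062 = 6067 J (the clockwise enclosed area).

W_net ≈ 6.07 kJ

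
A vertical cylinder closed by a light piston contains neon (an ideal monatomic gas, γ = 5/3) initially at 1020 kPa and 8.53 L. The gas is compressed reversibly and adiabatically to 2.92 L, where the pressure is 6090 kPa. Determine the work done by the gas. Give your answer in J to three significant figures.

W ≈ -13600 J

Adiabatic: W = (P₁V₁ − P₂V₂)/(γ − 1) with γ = 5/3.
P₁V₁ = 8701 J, P₂V₂ = 17783 J.
W = (8701 − 17783) / 0.6667 = -13623 J.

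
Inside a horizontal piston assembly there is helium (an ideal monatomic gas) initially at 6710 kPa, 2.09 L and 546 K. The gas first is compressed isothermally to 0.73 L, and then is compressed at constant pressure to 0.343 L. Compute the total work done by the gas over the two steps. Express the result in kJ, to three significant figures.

Step 1 (isothermal): W = P₁V₁ ln(V₂/V₁) = (14024) ln(0.73/2.09) = -14751 J.
After step 1: P = 19211 kPa, V = 0.73 L, T = 546 K.
Step 2 (isobaric): W = PΔV = (19211 kPa)(0.343 − 0.73 L) = -7435 J.
W_total = -14751 − 7435 = -22186 J.

W_total ≈ -22.2 kJ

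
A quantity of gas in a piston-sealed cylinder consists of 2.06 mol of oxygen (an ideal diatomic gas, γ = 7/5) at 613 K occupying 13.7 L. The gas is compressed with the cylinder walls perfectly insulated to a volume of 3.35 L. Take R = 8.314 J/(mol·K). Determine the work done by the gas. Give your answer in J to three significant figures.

W ≈ -19900 J

Adiabatic: TV^(γ−1) = const with γ = 7/5.
T₂ = T₁ (V₁/V₂)^(γ−1) = 613 × (13.7/3.35)^0.4 = 613 × 1.757 = 1077 K.
W_by = nCᵥ(T₁ − T₂) = (2.06)(20.79)(613 − 1077) = -19858 J.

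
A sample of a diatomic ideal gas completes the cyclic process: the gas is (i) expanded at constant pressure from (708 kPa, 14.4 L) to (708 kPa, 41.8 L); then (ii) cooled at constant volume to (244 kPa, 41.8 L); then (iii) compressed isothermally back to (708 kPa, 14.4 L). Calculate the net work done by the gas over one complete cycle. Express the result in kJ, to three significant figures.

Leg (i): W = PΔV = (708)(41.8 − 14.4) = 19399 J.
Leg (ii): W = 0.
Leg (iii): W = PᵢVᵢ ln(V_f/Vᵢ) = (10199) ln(14.4/41.8) = -10869 J.
W_net = 19399 − 10869 = 8530 J.

W_net ≈ 8.53 kJ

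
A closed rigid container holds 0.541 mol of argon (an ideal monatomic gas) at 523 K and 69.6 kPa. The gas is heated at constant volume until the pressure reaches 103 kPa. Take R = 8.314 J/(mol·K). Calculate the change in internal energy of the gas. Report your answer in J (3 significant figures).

ΔU ≈ 1690 J

Constant volume ⇒ W = 0, so Q = ΔU = nCᵥΔT with Cᵥ = 3R/2 = 12.47 J/(mol·K).
At constant V, T₂/T₁ = P₂/P₁ ⇒ ΔT = T₁(P₂/P₁ − 1) = 523·(103/69.6 − 1) = 251 K.
ΔU = (0.541)(12.47)(251) = 1693 J.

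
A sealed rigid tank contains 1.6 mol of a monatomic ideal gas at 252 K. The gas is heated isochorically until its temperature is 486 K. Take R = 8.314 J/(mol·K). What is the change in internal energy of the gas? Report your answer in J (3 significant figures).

ΔU ≈ 4670 J

Constant volume ⇒ W = 0, so Q = ΔU = nCᵥΔT with Cᵥ = 3R/2 = 12.47 J/(mol·K).
ΔU = (1.6)(12.47)(486 − 252) = 4669 J.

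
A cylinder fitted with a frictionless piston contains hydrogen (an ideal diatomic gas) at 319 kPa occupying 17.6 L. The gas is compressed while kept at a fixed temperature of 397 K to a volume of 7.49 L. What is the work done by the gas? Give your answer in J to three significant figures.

Isothermal: W = nRT ln(V₂/V₁) = P₁V₁ ln(V₂/V₁).
P₁V₁ = (319 kPa)(17.6 L) = 5614 J.
W = 5614 × ln(7.49/17.6) = 5614 × -0.8543
W_by_gas = -4797 J.

W ≈ -4800 J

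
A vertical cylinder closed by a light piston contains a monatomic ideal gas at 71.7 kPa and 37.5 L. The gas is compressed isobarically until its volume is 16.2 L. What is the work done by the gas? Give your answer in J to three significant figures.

Isobaric: W = P ΔV.
W = (71.7 kPa)(16.2 − 37.5 L) = (71.7)(-21.3) = -1527 J.

W ≈ -1530 J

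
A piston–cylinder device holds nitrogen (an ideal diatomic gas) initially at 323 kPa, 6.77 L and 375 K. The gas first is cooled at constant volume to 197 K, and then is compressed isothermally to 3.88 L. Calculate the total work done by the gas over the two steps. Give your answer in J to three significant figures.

W_total ≈ -639 J

Step 1 (isochoric): W = 0 (constant volume).
After step 1: P = 169.7 kPa (V unchanged).
Step 2 (isothermal): W = P₁V₁ ln(V₂/V₁) = (1149) ln(3.88/6.77) = -639.5 J.
W_total = 0 − 639.5 = -639.5 J.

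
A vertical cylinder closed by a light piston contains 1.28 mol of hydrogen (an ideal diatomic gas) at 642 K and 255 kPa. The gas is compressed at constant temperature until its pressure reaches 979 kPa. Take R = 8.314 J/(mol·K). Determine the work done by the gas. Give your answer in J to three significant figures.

W ≈ -9190 J

Isothermal process: W = nRT ln(V₂/V₁) = nRT ln(P₁/P₂).
W = (1.28)(8.314)(642) × ln(255/979)
  = 6832 × ln(0.2605) = 6832 × -1.345
W_by_gas = -9191 J.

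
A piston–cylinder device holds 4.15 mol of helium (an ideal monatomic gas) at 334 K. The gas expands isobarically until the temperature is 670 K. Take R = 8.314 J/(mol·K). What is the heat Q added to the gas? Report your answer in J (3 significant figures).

Isobaric: W = nRΔT = (4.15)(8.314)(336) = 11593 J.
ΔU = nCᵥΔT with Cᵥ = 3R/2: ΔU = (4.15)(12.47)(336) = 17390 J.
Q = ΔU + W = 17390 + 11593 = 28983 J.

Q ≈ 29000 J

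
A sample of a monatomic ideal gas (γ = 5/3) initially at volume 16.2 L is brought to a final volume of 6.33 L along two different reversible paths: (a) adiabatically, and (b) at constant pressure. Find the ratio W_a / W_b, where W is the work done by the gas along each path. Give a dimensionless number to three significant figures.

W_a / W_b ≈ 2.14

Path (a) adiabatic: W = P₁V₁(1 − (V₁/V₂)^(γ−1))/(γ−1) → W_a/(P₁V₁) = -1.307.
Path (b) isobaric: W = P₁(V₂ − V₁) → W_b/(P₁V₁) = -0.6093.
W_a / W_b = -1.307 / -0.6093 = 2.144.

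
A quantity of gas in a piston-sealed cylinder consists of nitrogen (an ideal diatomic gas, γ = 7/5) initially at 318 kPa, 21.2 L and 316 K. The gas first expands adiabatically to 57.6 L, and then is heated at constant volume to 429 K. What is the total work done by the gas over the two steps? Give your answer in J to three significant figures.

Step 1 (adiabatic): W = (P₁V₁ − P₂V₂)/(γ−1) = (6742 − 4520)/0.4 = 5554 J.
Step 2 (isochoric): W = 0 (constant volume).
W_total = 5554 + 0 = 5554 J.

W_total ≈ 5550 J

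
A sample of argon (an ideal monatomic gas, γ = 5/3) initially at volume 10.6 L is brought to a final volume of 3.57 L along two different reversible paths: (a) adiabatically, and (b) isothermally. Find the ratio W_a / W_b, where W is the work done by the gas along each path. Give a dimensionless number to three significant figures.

Path (a) adiabatic: W = P₁V₁(1 − (V₁/V₂)^(γ−1))/(γ−1) → W_a/(P₁V₁) = -1.599.
Path (b) isothermal: W = P₁V₁ ln(V₂/V₁) → W_b/(P₁V₁) = -1.088.
W_a / W_b = -1.599 / -1.088 = 1.469.

W_a / W_b ≈ 1.47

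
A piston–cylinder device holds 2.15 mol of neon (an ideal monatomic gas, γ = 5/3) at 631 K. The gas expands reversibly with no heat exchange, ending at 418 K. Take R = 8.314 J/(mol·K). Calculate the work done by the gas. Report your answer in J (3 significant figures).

Adiabatic ⇒ Q = 0, so W_by = −ΔU = nCᵥ(T₁ − T₂).
Cᵥ = 3R/2 = 12.47 J/(mol·K).
W = (2.15)(12.47)(631 − 418) = 5711 J.

W ≈ 5710 J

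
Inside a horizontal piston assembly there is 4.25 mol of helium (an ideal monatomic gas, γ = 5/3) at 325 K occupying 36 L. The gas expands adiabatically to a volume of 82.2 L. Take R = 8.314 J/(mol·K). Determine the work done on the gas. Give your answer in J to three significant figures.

W ≈ -7290 J

Adiabatic: TV^(γ−1) = const with γ = 5/3.
T₂ = T₁ (V₁/V₂)^(γ−1) = 325 × (36/82.2)^0.667 = 325 × 0.5767 = 187.4 K.
W_by = nCᵥ(T₁ − T₂) = (4.25)(12.47)(325 − 187.4) = 7291 J.
Work on gas = −W_by = -7291 J.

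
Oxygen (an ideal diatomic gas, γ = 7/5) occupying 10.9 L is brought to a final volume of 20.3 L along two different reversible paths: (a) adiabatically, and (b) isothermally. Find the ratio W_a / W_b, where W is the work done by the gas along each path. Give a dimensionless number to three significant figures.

Path (a) adiabatic: W = P₁V₁(1 − (V₁/V₂)^(γ−1))/(γ−1) → W_a/(P₁V₁) = 0.5505.
Path (b) isothermal: W = P₁V₁ ln(V₂/V₁) → W_b/(P₁V₁) = 0.6219.
W_a / W_b = 0.5505 / 0.6219 = 0.8853.

W_a / W_b ≈ 0.885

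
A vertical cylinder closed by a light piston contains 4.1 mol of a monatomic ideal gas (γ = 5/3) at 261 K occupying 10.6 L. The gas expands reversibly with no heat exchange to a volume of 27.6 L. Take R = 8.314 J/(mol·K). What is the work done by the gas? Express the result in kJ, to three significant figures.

Adiabatic: TV^(γ−1) = const with γ = 5/3.
T₂ = T₁ (V₁/V₂)^(γ−1) = 261 × (10.6/27.6)^0.667 = 261 × 0.5284 = 137.9 K.
W_by = nCᵥ(T₁ − T₂) = (4.1)(12.47)(261 − 137.9) = 6294 J.

W ≈ 6.29 kJ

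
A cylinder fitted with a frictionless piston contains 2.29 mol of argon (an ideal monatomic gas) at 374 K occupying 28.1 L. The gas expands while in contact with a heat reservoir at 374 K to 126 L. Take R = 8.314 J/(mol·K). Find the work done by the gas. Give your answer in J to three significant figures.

Isothermal: W = nRT ln(V₂/V₁).
W = (2.29)(8.314)(374) × ln(126/28.1)
  = 7121 × 1.501
W_by_gas = 10685 J.

W ≈ 10700 J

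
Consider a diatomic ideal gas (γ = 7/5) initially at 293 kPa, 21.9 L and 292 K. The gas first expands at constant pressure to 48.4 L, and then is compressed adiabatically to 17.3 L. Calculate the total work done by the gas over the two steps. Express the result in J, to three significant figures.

W_total ≈ -10300 J

Step 1 (isobaric): W = PΔV = (293 kPa)(48.4 − 21.9 L) = 7764 J.
After step 1: P = 293 kPa, V = 48.4 L, T = 645.3 K.
Step 2 (adiabatic): W = (P₁V₁ − P₂V₂)/(γ−1) = (14181 − 21401)/0.4 = -18049 J.
W_total = 7764 − 18049 = -10285 J.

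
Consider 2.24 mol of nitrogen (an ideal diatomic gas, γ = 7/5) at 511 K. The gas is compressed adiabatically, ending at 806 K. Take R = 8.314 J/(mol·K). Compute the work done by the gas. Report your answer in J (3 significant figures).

W ≈ -13700 J

Adiabatic ⇒ Q = 0, so W_by = −ΔU = nCᵥ(T₁ − T₂).
Cᵥ = 5R/2 = 20.79 J/(mol·K).
W = (2.24)(20.79)(511 − 806) = -13735 J.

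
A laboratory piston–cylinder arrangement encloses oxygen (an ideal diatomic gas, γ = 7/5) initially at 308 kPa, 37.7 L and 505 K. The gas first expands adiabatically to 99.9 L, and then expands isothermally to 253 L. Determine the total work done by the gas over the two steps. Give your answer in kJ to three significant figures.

W_total ≈ 16.7 kJ

Step 1 (adiabatic): W = (P₁V₁ − P₂V₂)/(γ−1) = (11612 − 7863)/0.4 = 9371 J.
After step 1: P = 78.71 kPa, V = 99.9 L, T = 342 K.
Step 2 (isothermal): W = P₁V₁ ln(V₂/V₁) = (7863) ln(253/99.9) = 7307 J.
W_total = 9371 + 7307 = 16678 J.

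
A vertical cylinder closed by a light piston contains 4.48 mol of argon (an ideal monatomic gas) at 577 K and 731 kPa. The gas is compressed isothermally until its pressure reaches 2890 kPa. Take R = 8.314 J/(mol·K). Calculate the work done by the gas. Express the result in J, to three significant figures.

W ≈ -29500 J

Isothermal process: W = nRT ln(V₂/V₁) = nRT ln(P₁/P₂).
W = (4.48)(8.314)(577) × ln(731/2890)
  = 21491 × ln(0.2529) = 21491 × -1.375
W_by_gas = -29542 J.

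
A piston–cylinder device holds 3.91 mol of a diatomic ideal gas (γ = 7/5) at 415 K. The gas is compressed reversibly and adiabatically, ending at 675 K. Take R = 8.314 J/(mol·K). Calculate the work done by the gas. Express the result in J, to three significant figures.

Adiabatic ⇒ Q = 0, so W_by = −ΔU = nCᵥ(T₁ − T₂).
Cᵥ = 5R/2 = 20.79 J/(mol·K).
W = (3.91)(20.79)(415 − 675) = -21130 J.

W ≈ -21100 J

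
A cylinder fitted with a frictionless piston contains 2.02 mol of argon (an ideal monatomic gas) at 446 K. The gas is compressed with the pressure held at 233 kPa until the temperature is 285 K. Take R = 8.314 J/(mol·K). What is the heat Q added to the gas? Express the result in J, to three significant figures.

Q ≈ -6760 J

Isobaric: W = nRΔT = (2.02)(8.314)(-161) = -2704 J.
ΔU = nCᵥΔT with Cᵥ = 3R/2: ΔU = (2.02)(12.47)(-161) = -4056 J.
Q = ΔU + W = -4056 − 2704 = -6760 J.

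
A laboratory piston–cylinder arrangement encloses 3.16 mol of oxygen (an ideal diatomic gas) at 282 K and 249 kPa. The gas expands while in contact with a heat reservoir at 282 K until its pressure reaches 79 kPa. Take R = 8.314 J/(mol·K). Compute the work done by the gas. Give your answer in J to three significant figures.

Isothermal process: W = nRT ln(V₂/V₁) = nRT ln(P₁/P₂).
W = (3.16)(8.314)(282) × ln(249/79)
  = 7409 × ln(3.152) = 7409 × 1.148
W_by_gas = 8505 J.

W ≈ 8510 J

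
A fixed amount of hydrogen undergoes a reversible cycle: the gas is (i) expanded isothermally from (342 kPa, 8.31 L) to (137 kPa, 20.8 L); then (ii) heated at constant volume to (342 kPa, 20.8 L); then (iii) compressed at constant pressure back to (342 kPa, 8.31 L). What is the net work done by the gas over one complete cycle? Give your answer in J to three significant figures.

Leg (i): W = PᵢVᵢ ln(V_f/Vᵢ) = (2842) ln(20.8/8.31) = 2608 J.
Leg (ii): W = 0.
Leg (iii): W = PΔV = (342)(8.31 − 20.8) = -4272 J.
W_net = 2608 − 4272 = -1664 J.

W_net ≈ -1660 J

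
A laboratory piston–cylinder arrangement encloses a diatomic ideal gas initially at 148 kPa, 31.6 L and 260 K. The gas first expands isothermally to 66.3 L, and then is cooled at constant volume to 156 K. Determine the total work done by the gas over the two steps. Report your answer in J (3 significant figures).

W_total ≈ 3470 J

Step 1 (isothermal): W = P₁V₁ ln(V₂/V₁) = (4677) ln(66.3/31.6) = 3466 J.
Step 2 (isochoric): W = 0 (constant volume).
W_total = 3466 + 0 = 3466 J.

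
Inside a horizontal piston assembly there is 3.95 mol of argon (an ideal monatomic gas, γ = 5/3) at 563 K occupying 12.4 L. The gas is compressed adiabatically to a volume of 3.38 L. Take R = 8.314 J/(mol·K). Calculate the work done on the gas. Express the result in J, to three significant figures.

Adiabatic: TV^(γ−1) = const with γ = 5/3.
T₂ = T₁ (V₁/V₂)^(γ−1) = 563 × (12.4/3.38)^0.667 = 563 × 2.379 = 1339 K.
W_by = nCᵥ(T₁ − T₂) = (3.95)(12.47)(563 − 1339) = -38236 J.
Work on gas = −W_by = 38236 J.

W ≈ 38200 J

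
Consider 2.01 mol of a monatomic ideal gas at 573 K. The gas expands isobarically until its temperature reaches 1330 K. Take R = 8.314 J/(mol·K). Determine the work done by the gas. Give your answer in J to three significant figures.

Isobaric: W = P ΔV = nR ΔT.
W = (2.01)(8.314)(1330 − 573) = 12650 J.

W ≈ 12700 J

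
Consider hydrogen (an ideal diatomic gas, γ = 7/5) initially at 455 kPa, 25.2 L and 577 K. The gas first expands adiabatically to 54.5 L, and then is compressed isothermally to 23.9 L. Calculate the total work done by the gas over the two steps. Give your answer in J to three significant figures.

W_total ≈ 668 J

Step 1 (adiabatic): W = (P₁V₁ − P₂V₂)/(γ−1) = (11466 − 8422)/0.4 = 7610 J.
After step 1: P = 154.5 kPa, V = 54.5 L, T = 423.8 K.
Step 2 (isothermal): W = P₁V₁ ln(V₂/V₁) = (8422) ln(23.9/54.5) = -6942 J.
W_total = 7610 − 6942 = 667.7 J.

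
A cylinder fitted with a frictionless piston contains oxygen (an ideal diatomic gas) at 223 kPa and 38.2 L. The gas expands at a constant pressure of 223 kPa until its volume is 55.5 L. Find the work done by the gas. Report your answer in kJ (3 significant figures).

W ≈ 3.86 kJ

Isobaric: W = P ΔV.
W = (223 kPa)(55.5 − 38.2 L) = (223)(17.3) = 3858 J.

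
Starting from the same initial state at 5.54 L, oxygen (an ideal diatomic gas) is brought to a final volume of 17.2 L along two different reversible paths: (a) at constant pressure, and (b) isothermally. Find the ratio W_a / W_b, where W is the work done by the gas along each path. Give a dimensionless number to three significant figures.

W_a / W_b ≈ 1.86

Path (a) isobaric: W = P₁(V₂ − V₁) → W_a/(P₁V₁) = 2.105.
Path (b) isothermal: W = P₁V₁ ln(V₂/V₁) → W_b/(P₁V₁) = 1.133.
W_a / W_b = 2.105 / 1.133 = 1.858.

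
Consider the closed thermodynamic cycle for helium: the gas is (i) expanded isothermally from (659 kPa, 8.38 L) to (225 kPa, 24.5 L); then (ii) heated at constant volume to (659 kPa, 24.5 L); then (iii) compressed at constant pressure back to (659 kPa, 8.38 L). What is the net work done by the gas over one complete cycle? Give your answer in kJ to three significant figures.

W_net ≈ -4.70 kJ

Leg (i): W = PᵢVᵢ ln(V_f/Vᵢ) = (5522) ln(24.5/8.38) = 5925 J.
Leg (ii): W = 0.
Leg (iii): W = PΔV = (659)(8.38 − 24.5) = -10623 J.
W_net = 5925 − 10623 = -4698 J.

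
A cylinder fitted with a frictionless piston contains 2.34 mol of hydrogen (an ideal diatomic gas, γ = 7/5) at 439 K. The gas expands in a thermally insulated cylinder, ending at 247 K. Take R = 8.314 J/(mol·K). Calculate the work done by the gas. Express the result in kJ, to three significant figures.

Adiabatic ⇒ Q = 0, so W_by = −ΔU = nCᵥ(T₁ − T₂).
Cᵥ = 5R/2 = 20.79 J/(mol·K).
W = (2.34)(20.79)(439 − 247) = 9338 J.

W ≈ 9.34 kJ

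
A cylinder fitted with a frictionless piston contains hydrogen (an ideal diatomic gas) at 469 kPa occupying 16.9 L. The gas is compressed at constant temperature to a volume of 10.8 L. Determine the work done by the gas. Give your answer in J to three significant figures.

W ≈ -3550 J

Isothermal: W = nRT ln(V₂/V₁) = P₁V₁ ln(V₂/V₁).
P₁V₁ = (469 kPa)(16.9 L) = 7926 J.
W = 7926 × ln(10.8/16.9) = 7926 × -0.4478
W_by_gas = -3549 J.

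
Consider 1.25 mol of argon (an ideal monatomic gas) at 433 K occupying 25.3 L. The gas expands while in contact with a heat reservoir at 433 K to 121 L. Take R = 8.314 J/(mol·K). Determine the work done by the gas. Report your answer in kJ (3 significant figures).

W ≈ 7.04 kJ

Isothermal: W = nRT ln(V₂/V₁).
W = (1.25)(8.314)(433) × ln(121/25.3)
  = 4500 × 1.565
W_by_gas = 7042 J.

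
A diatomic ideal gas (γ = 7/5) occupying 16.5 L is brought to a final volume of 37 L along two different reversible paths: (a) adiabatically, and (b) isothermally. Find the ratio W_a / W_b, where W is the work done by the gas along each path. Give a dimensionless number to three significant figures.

Path (a) adiabatic: W = P₁V₁(1 − (V₁/V₂)^(γ−1))/(γ−1) → W_a/(P₁V₁) = 0.6901.
Path (b) isothermal: W = P₁V₁ ln(V₂/V₁) → W_b/(P₁V₁) = 0.8076.
W_a / W_b = 0.6901 / 0.8076 = 0.8546.

W_a / W_b ≈ 0.855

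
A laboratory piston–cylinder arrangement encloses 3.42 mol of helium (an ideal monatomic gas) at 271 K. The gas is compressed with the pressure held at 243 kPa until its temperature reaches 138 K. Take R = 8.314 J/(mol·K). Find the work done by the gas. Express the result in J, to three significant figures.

Isobaric: W = P ΔV = nR ΔT.
W = (3.42)(8.314)(138 − 271) = -3782 J.

W ≈ -3780 J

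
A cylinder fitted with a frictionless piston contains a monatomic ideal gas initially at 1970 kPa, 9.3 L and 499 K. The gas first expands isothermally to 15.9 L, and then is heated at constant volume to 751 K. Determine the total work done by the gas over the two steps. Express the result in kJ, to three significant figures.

W_total ≈ 9.83 kJ

Step 1 (isothermal): W = P₁V₁ ln(V₂/V₁) = (18321) ln(15.9/9.3) = 9826 J.
Step 2 (isochoric): W = 0 (constant volume).
W_total = 9826 + 0 = 9826 J.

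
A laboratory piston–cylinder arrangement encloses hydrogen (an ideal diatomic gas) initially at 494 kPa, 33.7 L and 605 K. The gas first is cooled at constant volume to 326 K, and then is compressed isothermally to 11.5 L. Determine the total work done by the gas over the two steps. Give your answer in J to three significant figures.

W_total ≈ -9640 J

Step 1 (isochoric): W = 0 (constant volume).
After step 1: P = 266.2 kPa (V unchanged).
Step 2 (isothermal): W = P₁V₁ ln(V₂/V₁) = (8971) ln(11.5/33.7) = -9645 J.
W_total = 0 − 9645 = -9645 J.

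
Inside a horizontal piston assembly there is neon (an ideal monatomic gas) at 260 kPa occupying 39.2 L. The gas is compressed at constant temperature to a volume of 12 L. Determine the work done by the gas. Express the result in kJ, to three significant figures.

W ≈ -12.1 kJ

Isothermal: W = nRT ln(V₂/V₁) = P₁V₁ ln(V₂/V₁).
P₁V₁ = (260 kPa)(39.2 L) = 10192 J.
W = 10192 × ln(12/39.2) = 10192 × -1.184
W_by_gas = -12065 J.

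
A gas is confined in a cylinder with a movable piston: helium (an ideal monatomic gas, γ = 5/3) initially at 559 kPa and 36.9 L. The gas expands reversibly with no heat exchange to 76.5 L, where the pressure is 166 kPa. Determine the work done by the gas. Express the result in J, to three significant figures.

W ≈ 11900 J

Adiabatic: W = (P₁V₁ − P₂V₂)/(γ − 1) with γ = 5/3.
P₁V₁ = 20627 J, P₂V₂ = 12699 J.
W = (20627 − 12699) / 0.6667 = 11892 J.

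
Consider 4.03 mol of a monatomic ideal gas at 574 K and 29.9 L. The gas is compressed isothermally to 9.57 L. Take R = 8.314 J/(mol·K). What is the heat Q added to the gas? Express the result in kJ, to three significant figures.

Isothermal ⇒ ΔU = 0, so Q = W = nRT ln(V₂/V₁).
Q = (4.03)(8.314)(574) ln(9.57/29.9) = 19232 × -1.139 = -21910 J.

Q ≈ -21.9 kJ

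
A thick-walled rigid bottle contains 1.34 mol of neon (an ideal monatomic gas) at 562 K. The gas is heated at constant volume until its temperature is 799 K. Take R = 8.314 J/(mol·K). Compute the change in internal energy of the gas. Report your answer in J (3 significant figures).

Constant volume ⇒ W = 0, so Q = ΔU = nCᵥΔT with Cᵥ = 3R/2 = 12.47 J/(mol·K).
ΔU = (1.34)(12.47)(799 − 562) = 3961 J.

ΔU ≈ 3960 J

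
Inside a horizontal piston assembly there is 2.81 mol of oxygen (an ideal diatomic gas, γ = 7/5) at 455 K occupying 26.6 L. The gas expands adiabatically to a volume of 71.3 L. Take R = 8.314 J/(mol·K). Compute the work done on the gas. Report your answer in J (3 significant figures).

Adiabatic: TV^(γ−1) = const with γ = 7/5.
T₂ = T₁ (V₁/V₂)^(γ−1) = 455 × (26.6/71.3)^0.4 = 455 × 0.6741 = 306.7 K.
W_by = nCᵥ(T₁ − T₂) = (2.81)(20.79)(455 − 306.7) = 8661 J.
Work on gas = −W_by = -8661 J.

W ≈ -8660 J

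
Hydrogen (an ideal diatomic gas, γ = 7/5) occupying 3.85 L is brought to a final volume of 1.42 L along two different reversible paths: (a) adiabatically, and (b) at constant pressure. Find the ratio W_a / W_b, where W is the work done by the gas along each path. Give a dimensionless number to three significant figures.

W_a / W_b ≈ 1.94

Path (a) adiabatic: W = P₁V₁(1 − (V₁/V₂)^(γ−1))/(γ−1) → W_a/(P₁V₁) = -1.226.
Path (b) isobaric: W = P₁(V₂ − V₁) → W_b/(P₁V₁) = -0.6312.
W_a / W_b = -1.226 / -0.6312 = 1.942.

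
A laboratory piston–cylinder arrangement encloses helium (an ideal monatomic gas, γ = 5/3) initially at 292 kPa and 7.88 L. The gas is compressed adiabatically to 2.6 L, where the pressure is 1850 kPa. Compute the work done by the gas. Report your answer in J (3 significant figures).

W ≈ -3760 J

Adiabatic: W = (P₁V₁ − P₂V₂)/(γ − 1) with γ = 5/3.
P₁V₁ = 2301 J, P₂V₂ = 4810 J.
W = (2301 − 4810) / 0.6667 = -3764 J.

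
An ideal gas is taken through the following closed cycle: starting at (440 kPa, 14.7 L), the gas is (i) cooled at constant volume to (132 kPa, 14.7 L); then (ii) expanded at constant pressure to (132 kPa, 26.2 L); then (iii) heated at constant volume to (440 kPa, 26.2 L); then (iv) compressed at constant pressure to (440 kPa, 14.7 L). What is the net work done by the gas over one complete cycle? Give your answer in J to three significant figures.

W_net ≈ -3540 J

Constant-volume legs do no work.
W(ii) = (132)(26.2 − 14.7) = 1518 J; W(iv) = (440)(14.7 − 26.2) = -5060 J.
W_net = 1518 − 5060 = -3542 J (the counter-clockwise enclosed area).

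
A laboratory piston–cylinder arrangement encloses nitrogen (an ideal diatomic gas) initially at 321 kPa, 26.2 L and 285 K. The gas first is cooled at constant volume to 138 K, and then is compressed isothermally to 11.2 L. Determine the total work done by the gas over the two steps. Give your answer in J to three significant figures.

Step 1 (isochoric): W = 0 (constant volume).
After step 1: P = 155.4 kPa (V unchanged).
Step 2 (isothermal): W = P₁V₁ ln(V₂/V₁) = (4072) ln(11.2/26.2) = -3461 J.
W_total = 0 − 3461 = -3461 J.

W_total ≈ -3460 J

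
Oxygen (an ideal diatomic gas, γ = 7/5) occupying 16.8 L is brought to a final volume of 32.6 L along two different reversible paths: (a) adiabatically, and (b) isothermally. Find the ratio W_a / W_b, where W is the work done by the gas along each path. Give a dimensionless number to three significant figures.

W_a / W_b ≈ 0.878

Path (a) adiabatic: W = P₁V₁(1 − (V₁/V₂)^(γ−1))/(γ−1) → W_a/(P₁V₁) = 0.5823.
Path (b) isothermal: W = P₁V₁ ln(V₂/V₁) → W_b/(P₁V₁) = 0.6629.
W_a / W_b = 0.5823 / 0.6629 = 0.8784.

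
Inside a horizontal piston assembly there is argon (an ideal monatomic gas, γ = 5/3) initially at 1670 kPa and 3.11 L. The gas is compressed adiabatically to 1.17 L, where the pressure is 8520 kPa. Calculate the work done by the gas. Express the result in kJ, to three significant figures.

Adiabatic: W = (P₁V₁ − P₂V₂)/(γ − 1) with γ = 5/3.
P₁V₁ = 5194 J, P₂V₂ = 9968 J.
W = (5194 − 9968) / 0.6667 = -7162 J.

W ≈ -7.16 kJ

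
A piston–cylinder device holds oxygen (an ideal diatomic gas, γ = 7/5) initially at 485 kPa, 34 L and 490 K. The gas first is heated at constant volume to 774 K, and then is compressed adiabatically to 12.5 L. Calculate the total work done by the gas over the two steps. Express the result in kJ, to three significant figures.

Step 1 (isochoric): W = 0 (constant volume).
After step 1: P = 766.1 kPa (V unchanged).
Step 2 (adiabatic): W = (P₁V₁ − P₂V₂)/(γ−1) = (26047 − 38868)/0.4 = -32052 J.
W_total = 0 − 32052 = -32052 J.

W_total ≈ -32.1 kJ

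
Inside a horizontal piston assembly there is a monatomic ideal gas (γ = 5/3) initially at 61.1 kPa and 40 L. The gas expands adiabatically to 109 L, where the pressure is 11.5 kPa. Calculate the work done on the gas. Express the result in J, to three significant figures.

Adiabatic: W = (P₁V₁ − P₂V₂)/(γ − 1) with γ = 5/3.
P₁V₁ = 2444 J, P₂V₂ = 1254 J.
W = (2444 − 1254) / 0.6667 = 1786 J.
Work on gas = −W_by = -1786 J.

W ≈ -1790 J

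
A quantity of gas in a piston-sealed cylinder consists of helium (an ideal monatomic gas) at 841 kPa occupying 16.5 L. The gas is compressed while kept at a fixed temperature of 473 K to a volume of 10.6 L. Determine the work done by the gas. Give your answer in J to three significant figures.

Isothermal: W = nRT ln(V₂/V₁) = P₁V₁ ln(V₂/V₁).
P₁V₁ = (841 kPa)(16.5 L) = 13876 J.
W = 13876 × ln(10.6/16.5) = 13876 × -0.4425
W_by_gas = -6140 J.

W ≈ -6140 J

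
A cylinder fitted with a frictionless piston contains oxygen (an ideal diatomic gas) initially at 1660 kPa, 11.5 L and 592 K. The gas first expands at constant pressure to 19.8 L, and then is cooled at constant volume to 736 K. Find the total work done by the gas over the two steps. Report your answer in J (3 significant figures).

W_total ≈ 13800 J

Step 1 (isobaric): W = PΔV = (1660 kPa)(19.8 − 11.5 L) = 13778 J.
Step 2 (isochoric): W = 0 (constant volume).
W_total = 13778 + 0 = 13778 J.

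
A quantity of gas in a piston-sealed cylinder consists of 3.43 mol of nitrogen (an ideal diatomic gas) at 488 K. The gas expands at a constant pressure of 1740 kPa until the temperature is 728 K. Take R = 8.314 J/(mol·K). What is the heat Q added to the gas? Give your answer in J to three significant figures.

Q ≈ 24000 J

Isobaric: W = nRΔT = (3.43)(8.314)(240) = 6844 J.
ΔU = nCᵥΔT with Cᵥ = 5R/2: ΔU = (3.43)(20.79)(240) = 17110 J.
Q = ΔU + W = 17110 + 6844 = 23954 J.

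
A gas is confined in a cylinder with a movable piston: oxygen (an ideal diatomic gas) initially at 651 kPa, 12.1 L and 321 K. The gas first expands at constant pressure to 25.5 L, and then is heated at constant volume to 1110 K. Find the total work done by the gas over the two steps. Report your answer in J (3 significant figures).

Step 1 (isobaric): W = PΔV = (651 kPa)(25.5 − 12.1 L) = 8723 J.
Step 2 (isochoric): W = 0 (constant volume).
W_total = 8723 + 0 = 8723 J.

W_total ≈ 8720 J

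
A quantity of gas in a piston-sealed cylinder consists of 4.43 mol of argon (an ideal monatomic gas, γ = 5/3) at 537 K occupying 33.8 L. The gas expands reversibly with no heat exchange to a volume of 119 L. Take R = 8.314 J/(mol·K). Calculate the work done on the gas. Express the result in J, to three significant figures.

W ≈ -16800 J

Adiabatic: TV^(γ−1) = const with γ = 5/3.
T₂ = T₁ (V₁/V₂)^(γ−1) = 537 × (33.8/119)^0.667 = 537 × 0.4321 = 232 K.
W_by = nCᵥ(T₁ − T₂) = (4.43)(12.47)(537 − 232) = 16848 J.
Work on gas = −W_by = -16848 J.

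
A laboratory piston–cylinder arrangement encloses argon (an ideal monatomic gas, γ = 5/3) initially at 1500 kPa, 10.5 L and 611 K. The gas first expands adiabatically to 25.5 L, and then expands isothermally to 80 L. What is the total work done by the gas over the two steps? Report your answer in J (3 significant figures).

W_total ≈ 20500 J

Step 1 (adiabatic): W = (P₁V₁ − P₂V₂)/(γ−1) = (15750 − 8717)/0.667 = 10549 J.
After step 1: P = 341.9 kPa, V = 25.5 L, T = 338.2 K.
Step 2 (isothermal): W = P₁V₁ ln(V₂/V₁) = (8717) ln(80/25.5) = 9967 J.
W_total = 10549 + 9967 = 20516 J.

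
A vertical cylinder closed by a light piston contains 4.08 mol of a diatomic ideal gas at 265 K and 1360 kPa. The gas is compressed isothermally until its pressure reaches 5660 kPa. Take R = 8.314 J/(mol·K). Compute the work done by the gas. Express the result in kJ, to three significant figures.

W ≈ -12.8 kJ

Isothermal process: W = nRT ln(V₂/V₁) = nRT ln(P₁/P₂).
W = (4.08)(8.314)(265) × ln(1360/5660)
  = 8989 × ln(0.2403) = 8989 × -1.426
W_by_gas = -12818 J.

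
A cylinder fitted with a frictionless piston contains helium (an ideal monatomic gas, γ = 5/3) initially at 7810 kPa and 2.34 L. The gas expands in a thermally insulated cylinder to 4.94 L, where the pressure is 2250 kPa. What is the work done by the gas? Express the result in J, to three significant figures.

Adiabatic: W = (P₁V₁ − P₂V₂)/(γ − 1) with γ = 5/3.
P₁V₁ = 18275 J, P₂V₂ = 11115 J.
W = (18275 − 11115) / 0.6667 = 10741 J.

W ≈ 10700 J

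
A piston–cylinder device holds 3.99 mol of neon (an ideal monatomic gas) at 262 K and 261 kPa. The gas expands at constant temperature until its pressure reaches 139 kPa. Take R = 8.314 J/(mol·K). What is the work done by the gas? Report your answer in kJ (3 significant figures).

Isothermal process: W = nRT ln(V₂/V₁) = nRT ln(P₁/P₂).
W = (3.99)(8.314)(262) × ln(261/139)
  = 8691 × ln(1.878) = 8691 × 0.63
W_by_gas = 5476 J.

W ≈ 5.48 kJ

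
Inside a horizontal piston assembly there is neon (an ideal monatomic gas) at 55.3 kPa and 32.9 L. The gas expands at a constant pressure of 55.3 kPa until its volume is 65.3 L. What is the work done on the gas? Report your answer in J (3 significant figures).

W ≈ -1790 J

Isobaric: W = P ΔV.
W = (55.3 kPa)(65.3 − 32.9 L) = (55.3)(32.4) = 1792 J.
Work on gas = −W_by = -1792 J.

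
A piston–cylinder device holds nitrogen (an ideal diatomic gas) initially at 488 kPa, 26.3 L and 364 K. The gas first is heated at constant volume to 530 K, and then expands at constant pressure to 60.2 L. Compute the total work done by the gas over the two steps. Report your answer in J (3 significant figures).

W_total ≈ 24100 J

Step 1 (isochoric): W = 0 (constant volume).
After step 1: P = 710.5 kPa (V unchanged).
Step 2 (isobaric): W = PΔV = (710.5 kPa)(60.2 − 26.3 L) = 24088 J.
W_total = 0 + 24088 = 24088 J.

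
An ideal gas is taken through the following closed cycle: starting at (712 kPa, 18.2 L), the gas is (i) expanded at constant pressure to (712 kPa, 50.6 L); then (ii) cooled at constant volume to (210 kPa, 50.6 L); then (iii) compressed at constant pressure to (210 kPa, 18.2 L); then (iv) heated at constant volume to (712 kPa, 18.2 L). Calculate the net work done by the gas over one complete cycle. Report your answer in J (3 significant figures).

W_net ≈ 16300 J

Constant-volume legs do no work.
W(i) = (712)(50.6 − 18.2) = 23069 J; W(iii) = (210)(18.2 − 50.6) = -6804 J.
W_net = 23069 − 6804 = 16265 J (the clockwise enclosed area).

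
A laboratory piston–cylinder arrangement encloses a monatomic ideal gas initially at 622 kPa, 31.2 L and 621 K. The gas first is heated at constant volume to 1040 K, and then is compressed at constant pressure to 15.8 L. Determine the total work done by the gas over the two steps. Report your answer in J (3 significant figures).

Step 1 (isochoric): W = 0 (constant volume).
After step 1: P = 1042 kPa (V unchanged).
Step 2 (isobaric): W = PΔV = (1042 kPa)(15.8 − 31.2 L) = -16042 J.
W_total = 0 − 16042 = -16042 J.

W_total ≈ -16000 J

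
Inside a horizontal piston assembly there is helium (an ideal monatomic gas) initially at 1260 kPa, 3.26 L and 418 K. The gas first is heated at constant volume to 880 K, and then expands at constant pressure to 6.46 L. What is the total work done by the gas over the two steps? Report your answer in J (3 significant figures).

W_total ≈ 8490 J

Step 1 (isochoric): W = 0 (constant volume).
After step 1: P = 2653 kPa (V unchanged).
Step 2 (isobaric): W = PΔV = (2653 kPa)(6.46 − 3.26 L) = 8488 J.
W_total = 0 + 8488 = 8488 J.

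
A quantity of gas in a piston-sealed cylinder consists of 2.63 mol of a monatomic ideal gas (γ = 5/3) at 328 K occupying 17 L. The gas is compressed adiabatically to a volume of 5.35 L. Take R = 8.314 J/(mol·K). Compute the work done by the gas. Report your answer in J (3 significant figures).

W ≈ -12500 J

Adiabatic: TV^(γ−1) = const with γ = 5/3.
T₂ = T₁ (V₁/V₂)^(γ−1) = 328 × (17/5.35)^0.667 = 328 × 2.161 = 708.9 K.
W_by = nCᵥ(T₁ − T₂) = (2.63)(12.47)(328 − 708.9) = -12494 J.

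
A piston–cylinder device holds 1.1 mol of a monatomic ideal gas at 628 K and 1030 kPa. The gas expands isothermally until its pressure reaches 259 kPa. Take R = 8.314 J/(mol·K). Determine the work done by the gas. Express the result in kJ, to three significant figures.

W ≈ 7.93 kJ

Isothermal process: W = nRT ln(V₂/V₁) = nRT ln(P₁/P₂).
W = (1.1)(8.314)(628) × ln(1030/259)
  = 5743 × ln(3.977) = 5743 × 1.38
W_by_gas = 7929 J.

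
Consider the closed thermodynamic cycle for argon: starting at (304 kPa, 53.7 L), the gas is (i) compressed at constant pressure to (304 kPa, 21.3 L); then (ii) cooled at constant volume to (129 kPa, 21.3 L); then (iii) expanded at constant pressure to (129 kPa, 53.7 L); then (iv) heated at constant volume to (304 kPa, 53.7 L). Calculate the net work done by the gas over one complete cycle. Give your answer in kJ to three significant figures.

W_net ≈ -5.67 kJ

Constant-volume legs do no work.
W(i) = (304)(21.3 − 53.7) = -9850 J; W(iii) = (129)(53.7 − 21.3) = 4180 J.
W_net = -9850 + 4180 = -5670 J (the counter-clockwise enclosed area).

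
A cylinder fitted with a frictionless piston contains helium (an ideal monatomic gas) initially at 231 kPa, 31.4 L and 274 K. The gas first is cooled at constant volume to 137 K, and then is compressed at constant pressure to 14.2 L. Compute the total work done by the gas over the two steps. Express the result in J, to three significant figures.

W_total ≈ -1990 J

Step 1 (isochoric): W = 0 (constant volume).
After step 1: P = 115.5 kPa (V unchanged).
Step 2 (isobaric): W = PΔV = (115.5 kPa)(14.2 − 31.4 L) = -1987 J.
W_total = 0 − 1987 = -1987 J.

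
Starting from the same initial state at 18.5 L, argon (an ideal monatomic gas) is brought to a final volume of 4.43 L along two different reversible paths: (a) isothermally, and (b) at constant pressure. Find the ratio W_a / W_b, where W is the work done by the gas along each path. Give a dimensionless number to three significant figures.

W_a / W_b ≈ 1.88

Path (a) isothermal: W = P₁V₁ ln(V₂/V₁) → W_a/(P₁V₁) = -1.429.
Path (b) isobaric: W = P₁(V₂ − V₁) → W_b/(P₁V₁) = -0.7605.
W_a / W_b = -1.429 / -0.7605 = 1.879.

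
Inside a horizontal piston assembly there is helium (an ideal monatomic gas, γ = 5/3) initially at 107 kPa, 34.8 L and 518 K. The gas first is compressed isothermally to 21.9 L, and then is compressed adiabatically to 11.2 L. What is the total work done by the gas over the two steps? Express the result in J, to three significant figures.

W_total ≈ -4870 J

Step 1 (isothermal): W = P₁V₁ ln(V₂/V₁) = (3724) ln(21.9/34.8) = -1725 J.
After step 1: P = 170 kPa, V = 21.9 L, T = 518 K.
Step 2 (adiabatic): W = (P₁V₁ − P₂V₂)/(γ−1) = (3724 − 5823)/0.667 = -3148 J.
W_total = -1725 − 3148 = -4873 J.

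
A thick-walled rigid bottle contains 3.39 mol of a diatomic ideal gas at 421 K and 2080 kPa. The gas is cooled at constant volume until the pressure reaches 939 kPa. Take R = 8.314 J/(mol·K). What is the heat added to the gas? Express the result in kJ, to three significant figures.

Q ≈ -16.3 kJ

Constant volume ⇒ W = 0, so Q = ΔU = nCᵥΔT with Cᵥ = 5R/2 = 20.79 J/(mol·K).
At constant V, T₂/T₁ = P₂/P₁ ⇒ ΔT = T₁(P₂/P₁ − 1) = 421·(939/2080 − 1) = -230.9 K.
ΔU = (3.39)(20.79)(-230.9) = -16272 J.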